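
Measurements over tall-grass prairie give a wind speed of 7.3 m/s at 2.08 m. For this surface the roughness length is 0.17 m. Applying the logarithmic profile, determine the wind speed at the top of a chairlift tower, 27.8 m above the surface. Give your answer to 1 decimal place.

14.9 m/s

Log law: V(z) ∝ ln(z/z₀), so V₂/V₁ = ln(z₂/z₀) / ln(z₁/z₀).
ln(27.8/0.17) = 5.0970, ln(2.08/0.17) = 2.5043
V₂ = 7.3 × 5.0970/2.5043 = 7.3 × 2.0353 = 14.8575 m/s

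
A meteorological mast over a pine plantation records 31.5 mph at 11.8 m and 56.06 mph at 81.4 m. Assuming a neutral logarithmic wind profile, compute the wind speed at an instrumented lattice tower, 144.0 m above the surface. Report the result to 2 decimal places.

Log law: V ∝ ln(z/z₀). From the pair, with r = V₁/V₂ = 0.56190,
ln z₀ = (ln z₁ − r·ln z₂)/(1 − r) = (2.4681 − 0.56190×4.3994)/0.43810 = -0.0089 → z₀ = 0.9911 m
V₃ = V₁ · ln(z₃/z₀)/ln(z₁/z₀) = 31.5 × 4.9787/2.4770 = 63.3143 mph

63.31 mph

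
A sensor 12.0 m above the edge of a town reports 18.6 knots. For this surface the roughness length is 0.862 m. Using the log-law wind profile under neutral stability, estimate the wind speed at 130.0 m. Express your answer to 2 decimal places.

35.43 knots

Log law: V(z) ∝ ln(z/z₀), so V₂/V₁ = ln(z₂/z₀) / ln(z₁/z₀).
ln(130.0/0.862) = 5.0160, ln(12.0/0.862) = 2.6334
V₂ = 18.6 × 5.0160/2.6334 = 18.6 × 1.9048 = 35.4287 knots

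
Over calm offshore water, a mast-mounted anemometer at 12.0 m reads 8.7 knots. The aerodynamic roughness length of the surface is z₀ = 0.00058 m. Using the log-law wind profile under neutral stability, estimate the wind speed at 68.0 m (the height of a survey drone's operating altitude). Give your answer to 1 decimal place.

10.2 knots

Log law: V(z) ∝ ln(z/z₀), so V₂/V₁ = ln(z₂/z₀) / ln(z₁/z₀).
ln(68.0/0.00058) = 11.6720, ln(12.0/0.00058) = 9.9374
V₂ = 8.7 × 11.6720/9.9374 = 8.7 × 1.1746 = 10.2186 knots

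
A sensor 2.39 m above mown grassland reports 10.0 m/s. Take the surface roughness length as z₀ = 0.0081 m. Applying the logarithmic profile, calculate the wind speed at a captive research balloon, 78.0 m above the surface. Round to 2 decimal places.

Log law: V(z) ∝ ln(z/z₀), so V₂/V₁ = ln(z₂/z₀) / ln(z₁/z₀).
ln(78.0/0.0081) = 9.1726, ln(2.39/0.0081) = 5.6872
V₂ = 10.0 × 9.1726/5.6872 = 10.0 × 1.6129 = 16.1285 m/s

16.13 m/s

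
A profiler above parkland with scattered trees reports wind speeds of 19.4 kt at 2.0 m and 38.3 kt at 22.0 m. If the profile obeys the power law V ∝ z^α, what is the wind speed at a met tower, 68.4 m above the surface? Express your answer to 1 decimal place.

First find α: α = ln(V₂/V₁)/ln(z₂/z₁) = ln(38.3/19.4)/ln(22.0/2.0) = 0.68018/2.39790 = 0.2837
Extrapolate from 22.0 m to 68.4 m: V₃ = 38.3 × (68.4/22.0)^0.2837 = 38.3 × 1.3796 = 52.8369 kt

52.8 kt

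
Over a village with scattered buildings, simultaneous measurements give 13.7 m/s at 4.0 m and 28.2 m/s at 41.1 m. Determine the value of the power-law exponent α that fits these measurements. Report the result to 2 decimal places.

α ≈ 0.31

Power law: V₂/V₁ = (z₂/z₁)^α ⇒ α = ln(V₂/V₁) / ln(z₂/z₁)
α = ln(28.2/13.7) / ln(41.1/4.0) = ln(2.0584) / ln(10.2750)
  = 0.72193 / 2.32971 = 0.30988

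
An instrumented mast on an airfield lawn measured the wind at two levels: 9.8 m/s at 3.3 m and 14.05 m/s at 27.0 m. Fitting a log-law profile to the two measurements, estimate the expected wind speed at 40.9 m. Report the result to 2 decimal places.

14.89 m/s

Log law: V ∝ ln(z/z₀). From the pair, with r = V₁/V₂ = 0.69751,
ln z₀ = (ln z₁ − r·ln z₂)/(1 − r) = (1.1939 − 0.69751×3.2958)/0.30249 = -3.6528 → z₀ = 0.02592 m
V₃ = V₁ · ln(z₃/z₀)/ln(z₁/z₀) = 9.8 × 7.3640/4.8468 = 14.8897 m/s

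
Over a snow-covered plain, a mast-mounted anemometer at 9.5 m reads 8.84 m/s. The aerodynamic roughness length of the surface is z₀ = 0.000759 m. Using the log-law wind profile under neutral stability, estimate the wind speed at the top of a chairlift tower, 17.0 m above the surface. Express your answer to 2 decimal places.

Log law: V(z) ∝ ln(z/z₀), so V₂/V₁ = ln(z₂/z₀) / ln(z₁/z₀).
ln(17.0/0.000759) = 10.0167, ln(9.5/0.000759) = 9.4348
V₂ = 8.84 × 10.0167/9.4348 = 8.84 × 1.0617 = 9.3852 m/s

9.39 m/s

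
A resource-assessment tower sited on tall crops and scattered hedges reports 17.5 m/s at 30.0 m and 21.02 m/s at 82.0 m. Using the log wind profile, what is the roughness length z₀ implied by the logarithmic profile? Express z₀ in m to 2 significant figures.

z₀ ≈ 0.20 m

Log law: V(z) ∝ ln(z/z₀). With r = V₁/V₂ = 17.5/21.02 = 0.83254,
r · ln(z₂/z₀) = ln(z₁/z₀) ⇒ ln z₀ = (ln z₁ − r·ln z₂)/(1 − r)
ln z₀ = (3.40120 − 0.83254×4.40672) / 0.16746 = -1.5978
z₀ = exp(-1.5978) = 0.2023 m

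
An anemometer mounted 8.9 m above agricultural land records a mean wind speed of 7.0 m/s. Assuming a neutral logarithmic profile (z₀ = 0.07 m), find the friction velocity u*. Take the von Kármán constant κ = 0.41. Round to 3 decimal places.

Log law: V(z) = (u*/κ) · ln(z/z₀) ⇒ u* = κ · V / ln(z/z₀)
u* = 0.41 × 7.0 / ln(8.9/0.07) = 0.41 × 7.0 / 4.8453
   = 2.8700 / 4.8453 = 0.5923 m/s

u* ≈ 0.592 m/s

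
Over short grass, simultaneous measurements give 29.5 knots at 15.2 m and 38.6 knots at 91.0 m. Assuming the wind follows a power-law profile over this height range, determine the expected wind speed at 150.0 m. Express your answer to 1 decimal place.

41.6 knots

First find α: α = ln(V₂/V₁)/ln(z₂/z₁) = ln(38.6/29.5)/ln(91.0/15.2) = 0.26886/1.78956 = 0.1502
Extrapolate from 91.0 m to 150.0 m: V₃ = 38.6 × (150.0/91.0)^0.1502 = 38.6 × 1.0780 = 41.6099 knots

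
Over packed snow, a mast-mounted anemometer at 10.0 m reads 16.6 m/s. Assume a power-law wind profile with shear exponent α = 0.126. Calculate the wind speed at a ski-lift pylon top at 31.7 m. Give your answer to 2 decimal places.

19.20 m/s

Power-law profile: V₂ = V₁ · (z₂/z₁)^α
V₂ = 16.6 × (31.7/10.0)^0.126 = 16.6 × (3.1700)^0.126
    = 16.6 × 1.1565 = 19.1974 m/s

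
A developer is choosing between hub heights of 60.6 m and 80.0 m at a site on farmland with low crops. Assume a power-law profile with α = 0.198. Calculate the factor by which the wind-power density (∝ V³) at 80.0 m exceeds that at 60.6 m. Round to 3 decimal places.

1.179

Speed ratio: V_B/V_A = (z_B/z_A)^α = (80.0/60.6)^0.198 = (1.3201)^0.198 = 1.05653
Power-density ratio: P_B/P_A = (V_B/V_A)³ = (1.05653)³ = 1.17936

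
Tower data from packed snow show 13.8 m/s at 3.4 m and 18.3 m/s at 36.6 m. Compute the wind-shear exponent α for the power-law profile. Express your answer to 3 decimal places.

α ≈ 0.119

Power law: V₂/V₁ = (z₂/z₁)^α ⇒ α = ln(V₂/V₁) / ln(z₂/z₁)
α = ln(18.3/13.8) / ln(36.6/3.4) = ln(1.3261) / ln(10.7647)
  = 0.28223 / 2.37627 = 0.11877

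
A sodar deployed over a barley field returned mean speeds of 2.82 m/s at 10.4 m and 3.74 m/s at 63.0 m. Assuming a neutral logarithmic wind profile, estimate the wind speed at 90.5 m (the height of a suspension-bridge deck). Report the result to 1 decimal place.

Log law: V ∝ ln(z/z₀). From the pair, with r = V₁/V₂ = 0.75401,
ln z₀ = (ln z₁ − r·ln z₂)/(1 − r) = (2.3418 − 0.75401×4.1431)/0.24599 = -3.1797 → z₀ = 0.04160 m
V₃ = V₁ · ln(z₃/z₀)/ln(z₁/z₀) = 2.82 × 7.6850/5.5215 = 3.9250 m/s

3.9 m/s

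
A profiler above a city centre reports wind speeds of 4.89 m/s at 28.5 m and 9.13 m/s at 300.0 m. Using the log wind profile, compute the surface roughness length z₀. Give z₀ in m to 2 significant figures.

z₀ ≈ 1.9 m

Log law: V(z) ∝ ln(z/z₀). With r = V₁/V₂ = 4.89/9.13 = 0.53560,
r · ln(z₂/z₀) = ln(z₁/z₀) ⇒ ln z₀ = (ln z₁ − r·ln z₂)/(1 − r)
ln z₀ = (3.34990 − 0.53560×5.70378) / 0.46440 = 0.6352
z₀ = exp(0.6352) = 1.887 m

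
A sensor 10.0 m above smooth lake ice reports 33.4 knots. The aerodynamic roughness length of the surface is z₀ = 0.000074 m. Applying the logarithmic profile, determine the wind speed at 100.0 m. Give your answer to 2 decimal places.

Log law: V(z) ∝ ln(z/z₀), so V₂/V₁ = ln(z₂/z₀) / ln(z₁/z₀).
ln(100.0/0.000074) = 14.1166, ln(10.0/0.000074) = 11.8140
V₂ = 33.4 × 14.1166/11.8140 = 33.4 × 1.1949 = 39.9097 knots

39.91 knots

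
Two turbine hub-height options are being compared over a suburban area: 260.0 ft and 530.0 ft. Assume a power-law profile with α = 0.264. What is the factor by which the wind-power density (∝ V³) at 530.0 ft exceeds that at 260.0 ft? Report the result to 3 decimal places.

Speed ratio: V_B/V_A = (z_B/z_A)^α = (530.0/260.0)^0.264 = (2.0385)^0.264 = 1.20686
Power-density ratio: P_B/P_A = (V_B/V_A)³ = (1.20686)³ = 1.75779

1.758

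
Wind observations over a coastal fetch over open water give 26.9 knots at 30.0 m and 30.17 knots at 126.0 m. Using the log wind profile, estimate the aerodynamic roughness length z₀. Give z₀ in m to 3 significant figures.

z₀ ≈ 0.000224 m

Log law: V(z) ∝ ln(z/z₀). With r = V₁/V₂ = 26.9/30.17 = 0.89161,
r · ln(z₂/z₀) = ln(z₁/z₀) ⇒ ln z₀ = (ln z₁ − r·ln z₂)/(1 − r)
ln z₀ = (3.40120 − 0.89161×4.83628) / 0.10839 = -8.4042
z₀ = exp(-8.4042) = 0.0002239 m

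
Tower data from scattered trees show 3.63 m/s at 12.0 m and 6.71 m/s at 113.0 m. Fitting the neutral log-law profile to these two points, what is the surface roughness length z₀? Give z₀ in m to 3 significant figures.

z₀ ≈ 0.854 m

Log law: V(z) ∝ ln(z/z₀). With r = V₁/V₂ = 3.63/6.71 = 0.54098,
r · ln(z₂/z₀) = ln(z₁/z₀) ⇒ ln z₀ = (ln z₁ − r·ln z₂)/(1 − r)
ln z₀ = (2.48491 − 0.54098×4.72739) / 0.45902 = -0.1580
z₀ = exp(-0.1580) = 0.8538 m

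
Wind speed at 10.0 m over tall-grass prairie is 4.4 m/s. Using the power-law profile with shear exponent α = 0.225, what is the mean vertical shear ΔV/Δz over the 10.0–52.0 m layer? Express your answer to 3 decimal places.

0.047 m/s/m

Power law: V₂ = V₁ · (z₂/z₁)^α = 4.4 × (5.2000)^0.225 = 6.3761 m/s
ΔV/Δz = (6.3761 − 4.4)/(52.0 − 10.0) = 1.9761/42.0000 = 0.04705 m/s/m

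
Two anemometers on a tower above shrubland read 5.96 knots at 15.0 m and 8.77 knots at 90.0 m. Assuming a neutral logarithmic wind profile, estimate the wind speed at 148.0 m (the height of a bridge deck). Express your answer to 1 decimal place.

Log law: V ∝ ln(z/z₀). From the pair, with r = V₁/V₂ = 0.67959,
ln z₀ = (ln z₁ − r·ln z₂)/(1 − r) = (2.7081 − 0.67959×4.4998)/0.32041 = -1.0923 → z₀ = 0.3355 m
V₃ = V₁ · ln(z₃/z₀)/ln(z₁/z₀) = 5.96 × 6.0895/3.8003 = 9.5501 knots

9.6 knots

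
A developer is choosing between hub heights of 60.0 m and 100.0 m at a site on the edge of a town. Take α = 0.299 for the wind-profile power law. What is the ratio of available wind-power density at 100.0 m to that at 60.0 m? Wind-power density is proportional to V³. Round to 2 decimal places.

Speed ratio: V_B/V_A = (z_B/z_A)^α = (100.0/60.0)^0.299 = (1.6667)^0.299 = 1.16502
Power-density ratio: P_B/P_A = (V_B/V_A)³ = (1.16502)³ = 1.58124

1.58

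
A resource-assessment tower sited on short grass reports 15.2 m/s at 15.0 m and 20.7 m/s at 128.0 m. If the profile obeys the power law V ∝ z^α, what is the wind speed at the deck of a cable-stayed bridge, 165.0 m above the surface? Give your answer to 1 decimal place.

First find α: α = ln(V₂/V₁)/ln(z₂/z₁) = ln(20.7/15.2)/ln(128.0/15.0) = 0.30884/2.14398 = 0.1440
Extrapolate from 128.0 m to 165.0 m: V₃ = 20.7 × (165.0/128.0)^0.1440 = 20.7 × 1.0373 = 21.4711 m/s

21.5 m/s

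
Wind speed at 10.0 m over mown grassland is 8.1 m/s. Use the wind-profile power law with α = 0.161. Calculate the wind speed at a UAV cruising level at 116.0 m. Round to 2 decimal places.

Power-law profile: V₂ = V₁ · (z₂/z₁)^α
V₂ = 8.1 × (116.0/10.0)^0.161 = 8.1 × (11.6000)^0.161
    = 8.1 × 1.4838 = 12.0188 m/s

12.02 m/s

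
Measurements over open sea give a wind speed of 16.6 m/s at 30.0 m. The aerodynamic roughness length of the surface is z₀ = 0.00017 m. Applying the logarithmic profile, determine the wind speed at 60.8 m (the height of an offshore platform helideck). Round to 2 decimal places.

Log law: V(z) ∝ ln(z/z₀), so V₂/V₁ = ln(z₂/z₀) / ln(z₁/z₀).
ln(60.8/0.00017) = 12.7873, ln(30.0/0.00017) = 12.0809
V₂ = 16.6 × 12.7873/12.0809 = 16.6 × 1.0585 = 17.5706 m/s

17.57 m/s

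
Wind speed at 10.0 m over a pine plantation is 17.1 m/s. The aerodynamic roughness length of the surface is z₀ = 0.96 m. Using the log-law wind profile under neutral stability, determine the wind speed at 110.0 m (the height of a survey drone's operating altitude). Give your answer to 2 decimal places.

34.60 m/s

Log law: V(z) ∝ ln(z/z₀), so V₂/V₁ = ln(z₂/z₀) / ln(z₁/z₀).
ln(110.0/0.96) = 4.7413, ln(10.0/0.96) = 2.3434
V₂ = 17.1 × 4.7413/2.3434 = 17.1 × 2.0233 = 34.5976 m/s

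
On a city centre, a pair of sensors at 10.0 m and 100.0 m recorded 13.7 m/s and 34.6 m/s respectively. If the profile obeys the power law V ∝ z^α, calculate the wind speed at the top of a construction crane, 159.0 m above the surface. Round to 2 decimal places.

41.70 m/s

First find α: α = ln(V₂/V₁)/ln(z₂/z₁) = ln(34.6/13.7)/ln(100.0/10.0) = 0.92646/2.30259 = 0.4024
Extrapolate from 100.0 m to 159.0 m: V₃ = 34.6 × (159.0/100.0)^0.4024 = 34.6 × 1.2051 = 41.6974 m/s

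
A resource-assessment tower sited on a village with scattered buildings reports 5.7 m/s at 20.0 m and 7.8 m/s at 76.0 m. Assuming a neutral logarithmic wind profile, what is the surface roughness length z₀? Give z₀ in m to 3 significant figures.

Log law: V(z) ∝ ln(z/z₀). With r = V₁/V₂ = 5.7/7.8 = 0.73077,
r · ln(z₂/z₀) = ln(z₁/z₀) ⇒ ln z₀ = (ln z₁ − r·ln z₂)/(1 − r)
ln z₀ = (2.99573 − 0.73077×4.33073) / 0.26923 = -0.6278
z₀ = exp(-0.6278) = 0.5337 m

z₀ ≈ 0.534 m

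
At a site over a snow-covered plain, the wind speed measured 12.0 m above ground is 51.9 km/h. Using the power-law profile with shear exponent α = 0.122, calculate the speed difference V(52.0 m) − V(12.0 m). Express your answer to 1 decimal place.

10.2 km/h

Power law: V₂ = V₁ · (z₂/z₁)^α = 51.9 × (4.3333)^0.122 = 62.0668 km/h
ΔV = 62.0668 − 51.9 = 10.1668 km/h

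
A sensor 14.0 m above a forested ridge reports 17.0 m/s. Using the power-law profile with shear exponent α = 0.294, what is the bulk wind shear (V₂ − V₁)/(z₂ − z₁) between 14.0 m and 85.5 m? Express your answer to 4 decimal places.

0.1670 m/s/m

Power law: V₂ = V₁ · (z₂/z₁)^α = 17.0 × (6.1071)^0.294 = 28.9391 m/s
ΔV/Δz = (28.9391 − 17.0)/(85.5 − 14.0) = 11.9391/71.5000 = 0.16698 m/s/m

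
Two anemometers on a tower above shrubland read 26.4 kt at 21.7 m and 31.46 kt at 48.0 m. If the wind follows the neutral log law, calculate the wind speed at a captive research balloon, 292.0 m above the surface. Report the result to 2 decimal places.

42.97 kt

Log law: V ∝ ln(z/z₀). From the pair, with r = V₁/V₂ = 0.83916,
ln z₀ = (ln z₁ − r·ln z₂)/(1 − r) = (3.0773 − 0.83916×3.8712)/0.16084 = -1.0647 → z₀ = 0.3448 m
V₃ = V₁ · ln(z₃/z₀)/ln(z₁/z₀) = 26.4 × 6.7415/4.1420 = 42.9680 kt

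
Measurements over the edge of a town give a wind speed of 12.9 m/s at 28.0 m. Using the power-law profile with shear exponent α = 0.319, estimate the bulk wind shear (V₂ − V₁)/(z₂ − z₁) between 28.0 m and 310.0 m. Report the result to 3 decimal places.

Power law: V₂ = V₁ · (z₂/z₁)^α = 12.9 × (11.0714)^0.319 = 27.7773 m/s
ΔV/Δz = (27.7773 − 12.9)/(310.0 − 28.0) = 14.8773/282.0000 = 0.05276 m/s/m

0.053 m/s/m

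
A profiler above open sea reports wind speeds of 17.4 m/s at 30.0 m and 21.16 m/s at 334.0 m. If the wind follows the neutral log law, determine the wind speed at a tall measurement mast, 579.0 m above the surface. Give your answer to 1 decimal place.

Log law: V ∝ ln(z/z₀). From the pair, with r = V₁/V₂ = 0.82231,
ln z₀ = (ln z₁ − r·ln z₂)/(1 − r) = (3.4012 − 0.82231×5.8111)/0.17769 = -7.7512 → z₀ = 0.0004302 m
V₃ = V₁ · ln(z₃/z₀)/ln(z₁/z₀) = 17.4 × 14.1125/11.1524 = 22.0184 m/s

22.0 m/s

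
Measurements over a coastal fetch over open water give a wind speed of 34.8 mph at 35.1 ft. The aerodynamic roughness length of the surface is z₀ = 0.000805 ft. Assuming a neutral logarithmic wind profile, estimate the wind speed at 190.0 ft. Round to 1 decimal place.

40.3 mph

Log law: V(z) ∝ ln(z/z₀), so V₂/V₁ = ln(z₂/z₀) / ln(z₁/z₀).
ln(190.0/0.000805) = 12.3717, ln(35.1/0.000805) = 10.6829
V₂ = 34.8 × 12.3717/10.6829 = 34.8 × 1.1581 = 40.3014 mph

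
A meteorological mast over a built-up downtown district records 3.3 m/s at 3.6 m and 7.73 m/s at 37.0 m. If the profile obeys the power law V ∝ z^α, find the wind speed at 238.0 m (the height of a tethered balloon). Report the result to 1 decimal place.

15.3 m/s

First find α: α = ln(V₂/V₁)/ln(z₂/z₁) = ln(7.73/3.3)/ln(37.0/3.6) = 0.85119/2.32998 = 0.3653
Extrapolate from 37.0 m to 238.0 m: V₃ = 7.73 × (238.0/37.0)^0.3653 = 7.73 × 1.9739 = 15.2579 m/s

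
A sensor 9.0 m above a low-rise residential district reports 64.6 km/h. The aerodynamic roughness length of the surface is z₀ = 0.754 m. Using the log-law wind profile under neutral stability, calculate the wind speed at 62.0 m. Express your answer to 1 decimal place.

114.9 km/h

Log law: V(z) ∝ ln(z/z₀), so V₂/V₁ = ln(z₂/z₀) / ln(z₁/z₀).
ln(62.0/0.754) = 4.4095, ln(9.0/0.754) = 2.4796
V₂ = 64.6 × 4.4095/2.4796 = 64.6 × 1.7783 = 114.8794 km/h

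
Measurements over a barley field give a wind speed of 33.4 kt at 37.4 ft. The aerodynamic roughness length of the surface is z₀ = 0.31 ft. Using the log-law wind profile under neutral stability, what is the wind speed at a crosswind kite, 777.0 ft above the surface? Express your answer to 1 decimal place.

54.5 kt

Log law: V(z) ∝ ln(z/z₀), so V₂/V₁ = ln(z₂/z₀) / ln(z₁/z₀).
ln(777.0/0.31) = 7.8266, ln(37.4/0.31) = 4.7929
V₂ = 33.4 × 7.8266/4.7929 = 33.4 × 1.6330 = 54.5415 kt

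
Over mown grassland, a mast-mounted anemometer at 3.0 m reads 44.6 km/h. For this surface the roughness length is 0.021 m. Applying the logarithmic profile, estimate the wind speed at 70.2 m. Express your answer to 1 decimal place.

72.9 km/h

Log law: V(z) ∝ ln(z/z₀), so V₂/V₁ = ln(z₂/z₀) / ln(z₁/z₀).
ln(70.2/0.021) = 8.1146, ln(3.0/0.021) = 4.9618
V₂ = 44.6 × 8.1146/4.9618 = 44.6 × 1.6354 = 72.9387 km/h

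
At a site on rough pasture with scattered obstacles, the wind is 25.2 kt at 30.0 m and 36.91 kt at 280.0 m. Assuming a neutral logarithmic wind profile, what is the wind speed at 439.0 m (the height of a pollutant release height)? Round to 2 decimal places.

39.27 kt

Log law: V ∝ ln(z/z₀). From the pair, with r = V₁/V₂ = 0.68274,
ln z₀ = (ln z₁ − r·ln z₂)/(1 − r) = (3.4012 − 0.68274×5.6348)/0.31726 = -1.4055 → z₀ = 0.2452 m
V₃ = V₁ · ln(z₃/z₀)/ln(z₁/z₀) = 25.2 × 7.4900/4.8067 = 39.2677 kt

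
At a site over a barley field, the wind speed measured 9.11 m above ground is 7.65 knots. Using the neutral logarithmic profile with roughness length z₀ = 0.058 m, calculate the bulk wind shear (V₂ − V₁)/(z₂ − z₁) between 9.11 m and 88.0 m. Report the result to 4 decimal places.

Log law: V₂ = V₁ · ln(z₂/z₀)/ln(z₁/z₀) = 7.65 × 7.3246/5.0567 = 11.0811 knots
ΔV/Δz = (11.0811 − 7.65)/(88.0 − 9.11) = 3.4311/78.8900 = 0.04349 knots/m

0.0435 knots/m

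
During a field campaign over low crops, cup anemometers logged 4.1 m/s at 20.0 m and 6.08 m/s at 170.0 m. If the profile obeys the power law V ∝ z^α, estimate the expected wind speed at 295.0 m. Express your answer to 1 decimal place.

6.7 m/s

First find α: α = ln(V₂/V₁)/ln(z₂/z₁) = ln(6.08/4.1)/ln(170.0/20.0) = 0.39402/2.14007 = 0.1841
Extrapolate from 170.0 m to 295.0 m: V₃ = 6.08 × (295.0/170.0)^0.1841 = 6.08 × 1.1068 = 6.7294 m/s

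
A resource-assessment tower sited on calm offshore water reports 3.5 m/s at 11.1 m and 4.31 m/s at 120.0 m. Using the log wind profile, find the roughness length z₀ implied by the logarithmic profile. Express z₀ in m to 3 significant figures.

z₀ ≈ 0.000378 m

Log law: V(z) ∝ ln(z/z₀). With r = V₁/V₂ = 3.5/4.31 = 0.81206,
r · ln(z₂/z₀) = ln(z₁/z₀) ⇒ ln z₀ = (ln z₁ − r·ln z₂)/(1 − r)
ln z₀ = (2.40695 − 0.81206×4.78749) / 0.18794 = -7.8794
z₀ = exp(-7.8794) = 0.0003785 m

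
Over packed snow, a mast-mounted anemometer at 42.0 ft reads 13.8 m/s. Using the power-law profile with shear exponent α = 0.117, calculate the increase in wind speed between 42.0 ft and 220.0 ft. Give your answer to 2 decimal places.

2.95 m/s

Power law: V₂ = V₁ · (z₂/z₁)^α = 13.8 × (5.2381)^0.117 = 16.7503 m/s
ΔV = 16.7503 − 13.8 = 2.9503 m/s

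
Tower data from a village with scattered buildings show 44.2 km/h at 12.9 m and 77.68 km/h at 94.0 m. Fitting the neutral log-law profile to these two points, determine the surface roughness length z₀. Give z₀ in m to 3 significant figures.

Log law: V(z) ∝ ln(z/z₀). With r = V₁/V₂ = 44.2/77.68 = 0.56900,
r · ln(z₂/z₀) = ln(z₁/z₀) ⇒ ln z₀ = (ln z₁ − r·ln z₂)/(1 − r)
ln z₀ = (2.55723 − 0.56900×4.54329) / 0.43100 = -0.0648
z₀ = exp(-0.0648) = 0.9373 m

z₀ ≈ 0.937 m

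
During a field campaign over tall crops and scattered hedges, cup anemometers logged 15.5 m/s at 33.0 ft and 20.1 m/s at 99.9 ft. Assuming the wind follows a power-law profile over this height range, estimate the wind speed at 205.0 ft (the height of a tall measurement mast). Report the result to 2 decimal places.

23.79 m/s

First find α: α = ln(V₂/V₁)/ln(z₂/z₁) = ln(20.1/15.5)/ln(99.9/33.0) = 0.25988/1.10766 = 0.2346
Extrapolate from 99.9 ft to 205.0 ft: V₃ = 20.1 × (205.0/99.9)^0.2346 = 20.1 × 1.1837 = 23.7926 m/s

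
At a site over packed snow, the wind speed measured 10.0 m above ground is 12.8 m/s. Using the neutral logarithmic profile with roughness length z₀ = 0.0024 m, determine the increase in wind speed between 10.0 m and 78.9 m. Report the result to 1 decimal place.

3.2 m/s

Log law: V₂ = V₁ · ln(z₂/z₀)/ln(z₁/z₀) = 12.8 × 10.4005/8.3349 = 15.9722 m/s
ΔV = 15.9722 − 12.8 = 3.1722 m/s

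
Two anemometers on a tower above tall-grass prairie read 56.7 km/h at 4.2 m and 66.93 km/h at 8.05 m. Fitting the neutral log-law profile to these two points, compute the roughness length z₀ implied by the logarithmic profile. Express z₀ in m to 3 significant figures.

Log law: V(z) ∝ ln(z/z₀). With r = V₁/V₂ = 56.7/66.93 = 0.84715,
r · ln(z₂/z₀) = ln(z₁/z₀) ⇒ ln z₀ = (ln z₁ − r·ln z₂)/(1 − r)
ln z₀ = (1.43508 − 0.84715×2.08567) / 0.15285 = -2.1708
z₀ = exp(-2.1708) = 0.1141 m

z₀ ≈ 0.114 m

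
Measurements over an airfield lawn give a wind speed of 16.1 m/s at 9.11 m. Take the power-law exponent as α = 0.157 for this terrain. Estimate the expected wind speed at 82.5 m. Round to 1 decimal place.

Power-law profile: V₂ = V₁ · (z₂/z₁)^α
V₂ = 16.1 × (82.5/9.11)^0.157 = 16.1 × (9.0560)^0.157
    = 16.1 × 1.4133 = 22.7544 m/s

22.8 m/s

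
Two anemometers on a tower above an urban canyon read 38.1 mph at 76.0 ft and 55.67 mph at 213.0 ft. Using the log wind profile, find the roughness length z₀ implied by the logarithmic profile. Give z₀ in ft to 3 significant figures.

z₀ ≈ 8.13 ft

Log law: V(z) ∝ ln(z/z₀). With r = V₁/V₂ = 38.1/55.67 = 0.68439,
r · ln(z₂/z₀) = ln(z₁/z₀) ⇒ ln z₀ = (ln z₁ − r·ln z₂)/(1 − r)
ln z₀ = (4.33073 − 0.68439×5.36129) / 0.31561 = 2.0960
z₀ = exp(2.0960) = 8.134 ft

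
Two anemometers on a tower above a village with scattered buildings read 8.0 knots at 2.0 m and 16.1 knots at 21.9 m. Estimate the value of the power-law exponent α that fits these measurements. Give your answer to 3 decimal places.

α ≈ 0.292

Power law: V₂/V₁ = (z₂/z₁)^α ⇒ α = ln(V₂/V₁) / ln(z₂/z₁)
α = ln(16.1/8.0) / ln(21.9/2.0) = ln(2.0125) / ln(10.9500)
  = 0.69938 / 2.39334 = 0.29222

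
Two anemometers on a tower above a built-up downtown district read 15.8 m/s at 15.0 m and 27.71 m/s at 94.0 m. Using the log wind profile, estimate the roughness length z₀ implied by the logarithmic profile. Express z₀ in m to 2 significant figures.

Log law: V(z) ∝ ln(z/z₀). With r = V₁/V₂ = 15.8/27.71 = 0.57019,
r · ln(z₂/z₀) = ln(z₁/z₀) ⇒ ln z₀ = (ln z₁ − r·ln z₂)/(1 − r)
ln z₀ = (2.70805 − 0.57019×4.54329) / 0.42981 = 0.2734
z₀ = exp(0.2734) = 1.314 m

z₀ ≈ 1.3 m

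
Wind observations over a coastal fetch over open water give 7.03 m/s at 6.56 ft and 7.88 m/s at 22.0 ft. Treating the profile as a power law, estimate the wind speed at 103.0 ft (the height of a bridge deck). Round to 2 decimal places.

9.12 m/s

First find α: α = ln(V₂/V₁)/ln(z₂/z₁) = ln(7.88/7.03)/ln(22.0/6.56) = 0.11414/1.21005 = 0.0943
Extrapolate from 22.0 ft to 103.0 ft: V₃ = 7.88 × (103.0/22.0)^0.0943 = 7.88 × 1.1567 = 9.1152 m/s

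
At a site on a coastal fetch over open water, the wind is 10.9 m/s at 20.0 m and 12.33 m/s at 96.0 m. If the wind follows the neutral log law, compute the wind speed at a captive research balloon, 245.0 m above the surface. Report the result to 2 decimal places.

13.18 m/s

Log law: V ∝ ln(z/z₀). From the pair, with r = V₁/V₂ = 0.88402,
ln z₀ = (ln z₁ − r·ln z₂)/(1 − r) = (2.9957 − 0.88402×4.5643)/0.11598 = -8.9609 → z₀ = 0.0001283 m
V₃ = V₁ · ln(z₃/z₀)/ln(z₁/z₀) = 10.9 × 14.4621/11.9566 = 13.1841 m/s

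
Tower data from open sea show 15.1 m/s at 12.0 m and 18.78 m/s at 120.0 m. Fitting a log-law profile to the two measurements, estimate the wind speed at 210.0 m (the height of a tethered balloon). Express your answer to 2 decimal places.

19.67 m/s

Log law: V ∝ ln(z/z₀). From the pair, with r = V₁/V₂ = 0.80405,
ln z₀ = (ln z₁ − r·ln z₂)/(1 − r) = (2.4849 − 0.80405×4.7875)/0.19595 = -6.9632 → z₀ = 0.0009461 m
V₃ = V₁ · ln(z₃/z₀)/ln(z₁/z₀) = 15.1 × 12.3103/9.4481 = 19.6744 m/s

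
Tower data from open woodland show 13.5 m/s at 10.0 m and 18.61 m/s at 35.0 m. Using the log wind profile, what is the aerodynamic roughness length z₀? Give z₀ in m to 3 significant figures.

z₀ ≈ 0.365 m

Log law: V(z) ∝ ln(z/z₀). With r = V₁/V₂ = 13.5/18.61 = 0.72542,
r · ln(z₂/z₀) = ln(z₁/z₀) ⇒ ln z₀ = (ln z₁ − r·ln z₂)/(1 − r)
ln z₀ = (2.30259 − 0.72542×3.55535) / 0.27458 = -1.0071
z₀ = exp(-1.0071) = 0.3653 m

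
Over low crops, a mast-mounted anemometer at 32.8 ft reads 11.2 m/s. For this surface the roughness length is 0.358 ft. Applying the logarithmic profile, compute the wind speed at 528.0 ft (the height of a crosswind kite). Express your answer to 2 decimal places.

18.09 m/s

Log law: V(z) ∝ ln(z/z₀), so V₂/V₁ = ln(z₂/z₀) / ln(z₁/z₀).
ln(528.0/0.358) = 7.2963, ln(32.8/0.358) = 4.5177
V₂ = 11.2 × 7.2963/4.5177 = 11.2 × 1.6151 = 18.0888 m/s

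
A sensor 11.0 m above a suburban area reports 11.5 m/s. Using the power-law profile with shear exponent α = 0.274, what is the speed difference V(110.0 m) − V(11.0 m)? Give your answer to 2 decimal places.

Power law: V₂ = V₁ · (z₂/z₁)^α = 11.5 × (10.0000)^0.274 = 21.6121 m/s
ΔV = 21.6121 − 11.5 = 10.1121 m/s

10.11 m/s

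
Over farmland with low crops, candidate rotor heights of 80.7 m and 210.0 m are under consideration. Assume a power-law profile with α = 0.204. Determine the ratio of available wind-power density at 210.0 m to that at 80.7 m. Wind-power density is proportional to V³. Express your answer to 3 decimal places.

1.796

Speed ratio: V_B/V_A = (z_B/z_A)^α = (210.0/80.7)^0.204 = (2.6022)^0.204 = 1.21543
Power-density ratio: P_B/P_A = (V_B/V_A)³ = (1.21543)³ = 1.79553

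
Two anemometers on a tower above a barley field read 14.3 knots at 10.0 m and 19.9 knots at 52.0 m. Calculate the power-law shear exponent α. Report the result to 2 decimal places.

Power law: V₂/V₁ = (z₂/z₁)^α ⇒ α = ln(V₂/V₁) / ln(z₂/z₁)
α = ln(19.9/14.3) / ln(52.0/10.0) = ln(1.3916) / ln(5.2000)
  = 0.33046 / 1.64866 = 0.20044

α ≈ 0.20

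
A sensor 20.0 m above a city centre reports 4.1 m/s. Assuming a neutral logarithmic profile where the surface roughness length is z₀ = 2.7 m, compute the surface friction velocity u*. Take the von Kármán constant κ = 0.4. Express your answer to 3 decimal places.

Log law: V(z) = (u*/κ) · ln(z/z₀) ⇒ u* = κ · V / ln(z/z₀)
u* = 0.4 × 4.1 / ln(20.0/2.7) = 0.4 × 4.1 / 2.0025
   = 1.6400 / 2.0025 = 0.8190 m/s

u* ≈ 0.819 m/s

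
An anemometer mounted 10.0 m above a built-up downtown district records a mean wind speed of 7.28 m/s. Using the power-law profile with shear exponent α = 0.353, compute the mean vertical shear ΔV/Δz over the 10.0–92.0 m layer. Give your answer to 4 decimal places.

Power law: V₂ = V₁ · (z₂/z₁)^α = 7.28 × (9.2000)^0.353 = 15.9349 m/s
ΔV/Δz = (15.9349 − 7.28)/(92.0 − 10.0) = 8.6549/82.0000 = 0.10555 m/s/m

0.1055 m/s/m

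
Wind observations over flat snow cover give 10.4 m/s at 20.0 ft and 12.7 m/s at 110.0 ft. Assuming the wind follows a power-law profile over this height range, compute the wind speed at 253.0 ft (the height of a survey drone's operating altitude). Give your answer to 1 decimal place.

First find α: α = ln(V₂/V₁)/ln(z₂/z₁) = ln(12.7/10.4)/ln(110.0/20.0) = 0.19980/1.70475 = 0.1172
Extrapolate from 110.0 ft to 253.0 ft: V₃ = 12.7 × (253.0/110.0)^0.1172 = 12.7 × 1.1025 = 14.0023 m/s

14.0 m/s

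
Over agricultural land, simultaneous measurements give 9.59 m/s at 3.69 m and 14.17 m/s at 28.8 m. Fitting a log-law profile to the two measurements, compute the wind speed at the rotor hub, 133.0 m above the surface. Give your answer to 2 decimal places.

Log law: V ∝ ln(z/z₀). From the pair, with r = V₁/V₂ = 0.67678,
ln z₀ = (ln z₁ − r·ln z₂)/(1 − r) = (1.3056 − 0.67678×3.3604)/0.32322 = -2.9968 → z₀ = 0.04995 m
V₃ = V₁ · ln(z₃/z₀)/ln(z₁/z₀) = 9.59 × 7.8871/4.3024 = 17.5803 m/s

17.58 m/s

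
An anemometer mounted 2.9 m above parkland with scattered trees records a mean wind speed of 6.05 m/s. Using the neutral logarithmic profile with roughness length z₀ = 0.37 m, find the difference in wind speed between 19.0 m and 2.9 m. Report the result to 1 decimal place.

5.5 m/s

Log law: V₂ = V₁ · ln(z₂/z₀)/ln(z₁/z₀) = 6.05 × 3.9387/2.0590 = 11.5733 m/s
ΔV = 11.5733 − 6.05 = 5.5233 m/s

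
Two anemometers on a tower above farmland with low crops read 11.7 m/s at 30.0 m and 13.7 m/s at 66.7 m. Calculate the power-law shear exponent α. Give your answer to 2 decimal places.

α ≈ 0.20

Power law: V₂/V₁ = (z₂/z₁)^α ⇒ α = ln(V₂/V₁) / ln(z₂/z₁)
α = ln(13.7/11.7) / ln(66.7/30.0) = ln(1.1709) / ln(2.2233)
  = 0.15781 / 0.79901 = 0.19750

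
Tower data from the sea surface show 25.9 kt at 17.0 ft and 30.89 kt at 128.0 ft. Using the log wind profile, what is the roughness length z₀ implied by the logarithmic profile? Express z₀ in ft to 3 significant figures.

Log law: V(z) ∝ ln(z/z₀). With r = V₁/V₂ = 25.9/30.89 = 0.83846,
r · ln(z₂/z₀) = ln(z₁/z₀) ⇒ ln z₀ = (ln z₁ − r·ln z₂)/(1 − r)
ln z₀ = (2.83321 − 0.83846×4.85203) / 0.16154 = -7.6452
z₀ = exp(-7.6452) = 0.0004783 ft

z₀ ≈ 0.000478 ft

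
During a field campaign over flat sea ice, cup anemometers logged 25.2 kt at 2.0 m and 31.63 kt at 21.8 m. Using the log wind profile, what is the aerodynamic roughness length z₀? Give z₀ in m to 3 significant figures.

z₀ ≈ 0.000172 m

Log law: V(z) ∝ ln(z/z₀). With r = V₁/V₂ = 25.2/31.63 = 0.79671,
r · ln(z₂/z₀) = ln(z₁/z₀) ⇒ ln z₀ = (ln z₁ − r·ln z₂)/(1 − r)
ln z₀ = (0.69315 − 0.79671×3.08191) / 0.20329 = -8.6687
z₀ = exp(-8.6687) = 0.0001719 m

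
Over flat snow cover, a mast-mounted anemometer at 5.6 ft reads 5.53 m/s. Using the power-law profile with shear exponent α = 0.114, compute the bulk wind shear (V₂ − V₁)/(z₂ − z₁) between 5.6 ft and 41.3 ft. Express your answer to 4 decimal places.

Power law: V₂ = V₁ · (z₂/z₁)^α = 5.53 × (7.3750)^0.114 = 6.9446 m/s
ΔV/Δz = (6.9446 − 5.53)/(41.3 − 5.6) = 1.4146/35.7000 = 0.03963 m/s/ft

0.0396 m/s/ft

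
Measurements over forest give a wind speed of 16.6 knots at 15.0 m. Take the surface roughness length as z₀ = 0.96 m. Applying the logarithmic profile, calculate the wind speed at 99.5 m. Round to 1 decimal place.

Log law: V(z) ∝ ln(z/z₀), so V₂/V₁ = ln(z₂/z₀) / ln(z₁/z₀).
ln(99.5/0.96) = 4.6410, ln(15.0/0.96) = 2.7489
V₂ = 16.6 × 4.6410/2.7489 = 16.6 × 1.6883 = 28.0261 knots

28.0 knots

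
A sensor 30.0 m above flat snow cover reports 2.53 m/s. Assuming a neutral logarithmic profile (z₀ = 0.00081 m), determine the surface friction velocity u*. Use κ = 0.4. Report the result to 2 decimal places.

Log law: V(z) = (u*/κ) · ln(z/z₀) ⇒ u* = κ · V / ln(z/z₀)
u* = 0.4 × 2.53 / ln(30.0/0.00081) = 0.4 × 2.53 / 10.5197
   = 1.0120 / 10.5197 = 0.0962 m/s

u* ≈ 0.10 m/s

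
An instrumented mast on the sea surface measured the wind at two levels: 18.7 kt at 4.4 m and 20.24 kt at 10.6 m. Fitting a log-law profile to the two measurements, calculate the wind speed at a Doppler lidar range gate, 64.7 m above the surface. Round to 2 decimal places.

Log law: V ∝ ln(z/z₀). From the pair, with r = V₁/V₂ = 0.92391,
ln z₀ = (ln z₁ − r·ln z₂)/(1 − r) = (1.4816 − 0.92391×2.3609)/0.07609 = -9.1950 → z₀ = 0.0001015 m
V₃ = V₁ · ln(z₃/z₀)/ln(z₁/z₀) = 18.7 × 13.3648/10.6766 = 23.4083 kt

23.41 kt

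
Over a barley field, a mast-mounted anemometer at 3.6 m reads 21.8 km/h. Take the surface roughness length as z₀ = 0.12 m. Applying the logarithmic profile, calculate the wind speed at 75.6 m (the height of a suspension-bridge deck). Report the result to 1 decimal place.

Log law: V(z) ∝ ln(z/z₀), so V₂/V₁ = ln(z₂/z₀) / ln(z₁/z₀).
ln(75.6/0.12) = 6.4457, ln(3.6/0.12) = 3.4012
V₂ = 21.8 × 6.4457/3.4012 = 21.8 × 1.8951 = 41.3139 km/h

41.3 km/h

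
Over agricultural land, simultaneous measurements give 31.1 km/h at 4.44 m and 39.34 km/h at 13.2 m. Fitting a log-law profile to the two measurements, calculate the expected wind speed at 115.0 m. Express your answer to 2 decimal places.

Log law: V ∝ ln(z/z₀). From the pair, with r = V₁/V₂ = 0.79054,
ln z₀ = (ln z₁ − r·ln z₂)/(1 − r) = (1.4907 − 0.79054×2.5802)/0.20946 = -2.6217 → z₀ = 0.07268 m
V₃ = V₁ · ln(z₃/z₀)/ln(z₁/z₀) = 31.1 × 7.3666/4.1123 = 55.7110 km/h

55.71 km/h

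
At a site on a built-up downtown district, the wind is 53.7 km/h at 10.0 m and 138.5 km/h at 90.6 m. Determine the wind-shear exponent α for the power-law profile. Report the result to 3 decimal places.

α ≈ 0.430

Power law: V₂/V₁ = (z₂/z₁)^α ⇒ α = ln(V₂/V₁) / ln(z₂/z₁)
α = ln(138.5/53.7) / ln(90.6/10.0) = ln(2.5791) / ln(9.0600)
  = 0.94746 / 2.20387 = 0.42991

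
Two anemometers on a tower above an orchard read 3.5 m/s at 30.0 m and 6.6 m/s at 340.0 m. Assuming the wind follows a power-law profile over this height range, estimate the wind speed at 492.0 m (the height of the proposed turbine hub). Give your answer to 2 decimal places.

7.27 m/s

First find α: α = ln(V₂/V₁)/ln(z₂/z₁) = ln(6.6/3.5)/ln(340.0/30.0) = 0.63431/2.42775 = 0.2613
Extrapolate from 340.0 m to 492.0 m: V₃ = 6.6 × (492.0/340.0)^0.2613 = 6.6 × 1.1014 = 7.2690 m/s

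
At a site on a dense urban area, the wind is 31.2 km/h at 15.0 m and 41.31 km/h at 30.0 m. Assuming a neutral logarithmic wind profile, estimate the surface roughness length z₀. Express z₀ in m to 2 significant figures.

Log law: V(z) ∝ ln(z/z₀). With r = V₁/V₂ = 31.2/41.31 = 0.75527,
r · ln(z₂/z₀) = ln(z₁/z₀) ⇒ ln z₀ = (ln z₁ − r·ln z₂)/(1 − r)
ln z₀ = (2.70805 − 0.75527×3.40120) / 0.24473 = 0.5690
z₀ = exp(0.5690) = 1.766 m

z₀ ≈ 1.8 m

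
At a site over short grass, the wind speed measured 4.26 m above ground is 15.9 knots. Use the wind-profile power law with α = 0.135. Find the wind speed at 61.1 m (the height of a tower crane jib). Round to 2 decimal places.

22.78 knots

Power-law profile: V₂ = V₁ · (z₂/z₁)^α
V₂ = 15.9 × (61.1/4.26)^0.135 = 15.9 × (14.3427)^0.135
    = 15.9 × 1.4327 = 22.7794 knots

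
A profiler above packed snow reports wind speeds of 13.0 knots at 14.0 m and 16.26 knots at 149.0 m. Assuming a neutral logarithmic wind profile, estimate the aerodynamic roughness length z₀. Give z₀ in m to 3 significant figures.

z₀ ≈ 0.00112 m

Log law: V(z) ∝ ln(z/z₀). With r = V₁/V₂ = 13.0/16.26 = 0.79951,
r · ln(z₂/z₀) = ln(z₁/z₀) ⇒ ln z₀ = (ln z₁ − r·ln z₂)/(1 − r)
ln z₀ = (2.63906 − 0.79951×5.00395) / 0.20049 = -6.7915
z₀ = exp(-6.7915) = 0.001123 m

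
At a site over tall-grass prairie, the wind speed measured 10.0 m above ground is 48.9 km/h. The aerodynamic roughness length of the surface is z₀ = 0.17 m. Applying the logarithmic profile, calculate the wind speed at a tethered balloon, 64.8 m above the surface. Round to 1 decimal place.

Log law: V(z) ∝ ln(z/z₀), so V₂/V₁ = ln(z₂/z₀) / ln(z₁/z₀).
ln(64.8/0.17) = 5.9433, ln(10.0/0.17) = 4.0745
V₂ = 48.9 × 5.9433/4.0745 = 48.9 × 1.4586 = 71.3272 km/h

71.3 km/h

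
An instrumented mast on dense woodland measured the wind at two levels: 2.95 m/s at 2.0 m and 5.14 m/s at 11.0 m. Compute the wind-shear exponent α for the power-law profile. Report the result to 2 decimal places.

α ≈ 0.33

Power law: V₂/V₁ = (z₂/z₁)^α ⇒ α = ln(V₂/V₁) / ln(z₂/z₁)
α = ln(5.14/2.95) / ln(11.0/2.0) = ln(1.7424) / ln(5.5000)
  = 0.55525 / 1.70475 = 0.32571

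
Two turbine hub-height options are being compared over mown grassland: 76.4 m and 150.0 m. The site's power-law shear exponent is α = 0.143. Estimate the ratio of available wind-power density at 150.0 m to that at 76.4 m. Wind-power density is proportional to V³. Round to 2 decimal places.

Speed ratio: V_B/V_A = (z_B/z_A)^α = (150.0/76.4)^0.143 = (1.9634)^0.143 = 1.10128
Power-density ratio: P_B/P_A = (V_B/V_A)³ = (1.10128)³ = 1.33566

1.34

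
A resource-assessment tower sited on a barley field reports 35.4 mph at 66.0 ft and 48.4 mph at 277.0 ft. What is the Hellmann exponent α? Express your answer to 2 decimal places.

Power law: V₂/V₁ = (z₂/z₁)^α ⇒ α = ln(V₂/V₁) / ln(z₂/z₁)
α = ln(48.4/35.4) / ln(277.0/66.0) = ln(1.3672) / ln(4.1970)
  = 0.31279 / 1.43436 = 0.21807

α ≈ 0.22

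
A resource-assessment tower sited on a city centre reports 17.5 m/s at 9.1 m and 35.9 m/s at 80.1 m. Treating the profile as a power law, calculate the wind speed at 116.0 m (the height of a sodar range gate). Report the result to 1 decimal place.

First find α: α = ln(V₂/V₁)/ln(z₂/z₁) = ln(35.9/17.5)/ln(80.1/9.1) = 0.71854/2.17500 = 0.3304
Extrapolate from 80.1 m to 116.0 m: V₃ = 35.9 × (116.0/80.1)^0.3304 = 35.9 × 1.1301 = 40.5719 m/s

40.6 m/s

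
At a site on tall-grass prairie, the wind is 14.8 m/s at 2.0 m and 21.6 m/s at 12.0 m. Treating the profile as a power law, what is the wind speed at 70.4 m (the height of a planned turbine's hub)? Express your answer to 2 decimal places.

First find α: α = ln(V₂/V₁)/ln(z₂/z₁) = ln(21.6/14.8)/ln(12.0/2.0) = 0.37807/1.79176 = 0.2110
Extrapolate from 12.0 m to 70.4 m: V₃ = 21.6 × (70.4/12.0)^0.2110 = 21.6 × 1.4526 = 31.3752 m/s

31.38 m/s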